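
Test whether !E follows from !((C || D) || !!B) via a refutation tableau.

No

Initial set: {T !((C || D) || !!B); F !E}.
T !((C || D) || !!B): α-rule — add F (C || D), F !!B.
F (C || D): α-rule — add F C, F D.
F !!B: drop double negation, giving F B.
○ open, literals {B=false, C=false, D=false, E=true}.
0 branches closed, 1 open.
An open branch gives a countermodel: B=false, C=false, D=false, E=true (unmentioned atoms arbitrary); the premises hold there but the conclusion fails.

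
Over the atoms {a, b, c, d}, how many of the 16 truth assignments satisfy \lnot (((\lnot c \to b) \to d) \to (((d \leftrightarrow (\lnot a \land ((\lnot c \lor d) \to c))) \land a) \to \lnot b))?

Initial set: {T \lnot (((\lnot c \to b) \to d) \to (((d \leftrightarrow (\lnot a \land ((\lnot c \lor d) \to c))) \land a) \to \lnot b))}.
T \lnot (((\lnot c \to b) \to d) \to (((d \leftrightarrow (\lnot a \land ((\lnot c \lor d) \to c))) \land a) \to \lnot b)): α-rule — add T ((\lnot c \to b) \to d), F (((d \leftrightarrow (\lnot a \land ((\lnot c \lor d) \to c))) \land a) \to \lnot b).
F (((d \leftrightarrow (\lnot a \land ((\lnot c \lor d) \to c))) \land a) \to \lnot b): α-rule — add T ((d \leftrightarrow (\lnot a \land ((\lnot c \lor d) \to c))) \land a), F \lnot b.
T ((d \leftrightarrow (\lnot a \land ((\lnot c \lor d) \to c))) \land a): α-rule — add T (d \leftrightarrow (\lnot a \land ((\lnot c \lor d) \to c))), T a.
T ((\lnot c \to b) \to d): β-rule — branch into F (\lnot c \to b)  //  T d.
  branch 1 (add F (\lnot c \to b)):
    F (\lnot c \to b): α-rule — add T \lnot c, F b.
    × closes — contains both b and \lnot b.
  branch 2 (add T d):
    T (d \leftrightarrow (\lnot a \land ((\lnot c \lor d) \to c))): β-rule — branch into T d, T (\lnot a \land ((\lnot c \lor d) \to c))  //  F d, F (\lnot a \land ((\lnot c \lor d) \to c)).
      branch 2.1 (add T d, T (\lnot a \land ((\lnot c \lor d) \to c))):
        T (\lnot a \land ((\lnot c \lor d) \to c)): α-rule — add T \lnot a, T ((\lnot c \lor d) \to c).
        × closes — contains both a and \lnot a.
      branch 2.2 (add F d, F (\lnot a \land ((\lnot c \lor d) \to c))):
        × closes — contains both d and \lnot d.
All 3 branches close.
No open branches: the formula has 0 satisfying assignments.

0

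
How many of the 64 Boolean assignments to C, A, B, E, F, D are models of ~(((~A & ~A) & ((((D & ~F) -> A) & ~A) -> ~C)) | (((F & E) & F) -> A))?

4

Initial set: {T ~(((~A & ~A) & ((((D & ~F) -> A) & ~A) -> ~C)) | (((F & E) & F) -> A))}.
T ~(((~A & ~A) & ((((D & ~F) -> A) & ~A) -> ~C)) | (((F & E) & F) -> A)): α-rule — add F ((~A & ~A) & ((((D & ~F) -> A) & ~A) -> ~C)), F (((F & E) & F) -> A).
F (((F & E) & F) -> A): α-rule — add T ((F & E) & F), F A.
T ((F & E) & F): α-rule — add T (F & E), T F.
T (F & E): α-rule — add T F, T E.
F ((~A & ~A) & ((((D & ~F) -> A) & ~A) -> ~C)): β-rule — branch into F (~A & ~A)  //  F ((((D & ~F) -> A) & ~A) -> ~C).
  branch 1 (add F (~A & ~A)):
    F (~A & ~A): β-rule — branch into F ~A  //  F ~A.
      branch 1.1 (add F ~A):
        × closes — contains both A and ~A.
      branch 1.2 (add F ~A):
        × closes — contains both A and ~A.
  branch 2 (add F ((((D & ~F) -> A) & ~A) -> ~C)):
    F ((((D & ~F) -> A) & ~A) -> ~C): α-rule — add T (((D & ~F) -> A) & ~A), F ~C.
    T (((D & ~F) -> A) & ~A): α-rule — add T ((D & ~F) -> A), T ~A.
    T ((D & ~F) -> A): β-rule — branch into F (D & ~F)  //  T A.
      branch 2.1 (add F (D & ~F)):
        F (D & ~F): β-rule — branch into F D  //  F ~F.
          branch 2.1.1 (add F D):
            ○ open, literals {A=F, C=T, D=F, E=T, F=T}.
          branch 2.1.2 (add F ~F):
            ○ open, literals {A=F, C=T, E=T, F=T}.
      branch 2.2 (add T A):
        × closes — contains both A and ~A.
3 branches closed, 2 open.
Each open branch fixes some atoms; the unmentioned ones are free. Counting distinct full assignments: branch {A=F, C=T, D=F, E=T, F=T} (B) contributes 2 new; branch {A=F, C=T, E=T, F=T} (B, D) contributes 2 new. Total: 4.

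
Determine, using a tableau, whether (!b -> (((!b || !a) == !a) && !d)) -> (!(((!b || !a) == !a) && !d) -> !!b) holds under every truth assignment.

Valid

Assume the negation and expand:
Initial set: {!((!b -> (((!b || !a) == !a) && !d)) -> (!(((!b || !a) == !a) && !d) -> !!b))}.
!((!b -> (((!b || !a) == !a) && !d)) -> (!(((!b || !a) == !a) && !d) -> !!b)): α-rule — add (!b -> (((!b || !a) == !a) && !d)), !(!(((!b || !a) == !a) && !d) -> !!b).
!(!(((!b || !a) == !a) && !d) -> !!b): α-rule — add !(((!b || !a) == !a) && !d), !!!b.
!!!b: drop double negation, giving !b.
(!b -> (((!b || !a) == !a) && !d)): β-rule — branch into !!b  //  (((!b || !a) == !a) && !d).
  branch 1 (add !!b):
    × closes — contains both b and !b.
  branch 2 (add (((!b || !a) == !a) && !d)):
    (((!b || !a) == !a) && !d): α-rule — add ((!b || !a) == !a), !d.
    !(((!b || !a) == !a) && !d): β-rule — branch into !((!b || !a) == !a)  //  !!d.
      branch 2.1 (add !((!b || !a) == !a)):
        ((!b || !a) == !a): β-rule — branch into (!b || !a), !a  //  !(!b || !a), !!a.
          branch 2.1.1 (add (!b || !a), !a):
            !((!b || !a) == !a): β-rule — branch into (!b || !a), !!a  //  !(!b || !a), !a.
              branch 2.1.1.1 (add (!b || !a), !!a):
                × closes — contains both a and !a.
              branch 2.1.1.2 (add !(!b || !a), !a):
                !(!b || !a): α-rule — add !!b, !!a.
                × closes — contains both b and !b.
          branch 2.1.2 (add !(!b || !a), !!a):
            !(!b || !a): α-rule — add !!b, !!a.
            × closes — contains both b and !b.
      branch 2.2 (add !!d):
        × closes — contains both d and !d.
All 5 branches close.
Every branch closed, so the negation is unsatisfiable and the formula is valid.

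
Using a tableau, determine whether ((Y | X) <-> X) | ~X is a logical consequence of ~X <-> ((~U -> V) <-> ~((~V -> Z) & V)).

Yes

Initial set: {(~X <-> ((~U -> V) <-> ~((~V -> Z) & V))); ~(((Y | X) <-> X) | ~X)}.
~(((Y | X) <-> X) | ~X): α-rule — add ~((Y | X) <-> X), ~~X.
(~X <-> ((~U -> V) <-> ~((~V -> Z) & V))): β-rule — branch into ~X, ((~U -> V) <-> ~((~V -> Z) & V))  //  ~~X, ~((~U -> V) <-> ~((~V -> Z) & V)).
  branch 1 (add ~X, ((~U -> V) <-> ~((~V -> Z) & V))):
    × closes — contains both X and ~X.
  branch 2 (add ~~X, ~((~U -> V) <-> ~((~V -> Z) & V))):
    ~((Y | X) <-> X): β-rule — branch into (Y | X), ~X  //  ~(Y | X), X.
      branch 2.1 (add (Y | X), ~X):
        × closes — contains both X and ~X.
      branch 2.2 (add ~(Y | X), X):
        ~(Y | X): α-rule — add ~Y, ~X.
        × closes — contains both X and ~X.
All 3 branches close.
Every branch closed, so the premises entail the conclusion.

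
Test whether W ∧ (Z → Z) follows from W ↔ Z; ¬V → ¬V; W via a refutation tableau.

Initial set: {(W ↔ Z); (¬V → ¬V); W; ¬(W ∧ (Z → Z))}.
(W ↔ Z): β-rule — branch into W, Z  //  ¬W, ¬Z.
  branch 1 (add W, Z):
    (¬V → ¬V): β-rule — branch into ¬¬V  //  ¬V.
      branch 1.1 (add ¬¬V):
        ¬(W ∧ (Z → Z)): β-rule — branch into ¬W  //  ¬(Z → Z).
          branch 1.1.1 (add ¬W):
            × closes — contains both W and ¬W.
          branch 1.1.2 (add ¬(Z → Z)):
            ¬(Z → Z): α-rule — add Z, ¬Z.
            × closes — contains both Z and ¬Z.
      branch 1.2 (add ¬V):
        ¬(W ∧ (Z → Z)): β-rule — branch into ¬W  //  ¬(Z → Z).
          branch 1.2.1 (add ¬W):
            × closes — contains both W and ¬W.
          branch 1.2.2 (add ¬(Z → Z)):
            ¬(Z → Z): α-rule — add Z, ¬Z.
            × closes — contains both Z and ¬Z.
  branch 2 (add ¬W, ¬Z):
    × closes — contains both W and ¬W.
All 5 branches close.
Every branch closed, so the premises entail the conclusion.

Yes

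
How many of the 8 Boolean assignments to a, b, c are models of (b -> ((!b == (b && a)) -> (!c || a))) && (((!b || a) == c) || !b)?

Initial set: {((b -> ((!b == (b && a)) -> (!c || a))) && (((!b || a) == c) || !b))}.
((b -> ((!b == (b && a)) -> (!c || a))) && (((!b || a) == c) || !b)): α-rule — add (b -> ((!b == (b && a)) -> (!c || a))), (((!b || a) == c) || !b).
(b -> ((!b == (b && a)) -> (!c || a))): β-rule — branch into !b  //  ((!b == (b && a)) -> (!c || a)).
  branch 1 (add !b):
    (((!b || a) == c) || !b): β-rule — branch into ((!b || a) == c)  //  !b.
      branch 1.1 (add ((!b || a) == c)):
        ((!b || a) == c): β-rule — branch into (!b || a), c  //  !(!b || a), !c.
          branch 1.1.1 (add (!b || a), c):
            (!b || a): β-rule — branch into !b  //  a.
              branch 1.1.1.1 (add !b):
                ○ open, literals {b=0, c=1}.
              branch 1.1.1.2 (add a):
                ○ open, literals {a=1, b=0, c=1}.
          branch 1.1.2 (add !(!b || a), !c):
            !(!b || a): α-rule — add !!b, !a.
            × closes — contains both b and !b.
      branch 1.2 (add !b):
        ○ open, literals {b=0}.
  branch 2 (add ((!b == (b && a)) -> (!c || a))):
    (((!b || a) == c) || !b): β-rule — branch into ((!b || a) == c)  //  !b.
      branch 2.1 (add ((!b || a) == c)):
        ((!b == (b && a)) -> (!c || a)): β-rule — branch into !(!b == (b && a))  //  (!c || a).
          branch 2.1.1 (add !(!b == (b && a))):
            ((!b || a) == c): β-rule — branch into (!b || a), c  //  !(!b || a), !c.
              branch 2.1.1.1 (add (!b || a), c):
                !(!b == (b && a)): β-rule — branch into !b, !(b && a)  //  !!b, (b && a).
                  branch 2.1.1.1.1 (add !b, !(b && a)):
                    (!b || a): β-rule — branch into !b  //  a.
                      branch 2.1.1.1.1.1 (add !b):
                        !(b && a): β-rule — branch into !b  //  !a.
                          branch 2.1.1.1.1.1.1 (add !b):
                            ○ open, literals {b=0, c=1}.
                          branch 2.1.1.1.1.1.2 (add !a):
                            ○ open, literals {a=0, b=0, c=1}.
                      branch 2.1.1.1.1.2 (add a):
                        !(b && a): β-rule — branch into !b  //  !a.
                          branch 2.1.1.1.1.2.1 (add !b):
                            ○ open, literals {a=1, b=0, c=1}.
                          branch 2.1.1.1.1.2.2 (add !a):
                            × closes — contains both a and !a.
                  branch 2.1.1.1.2 (add !!b, (b && a)):
                    (b && a): α-rule — add b, a.
                    (!b || a): β-rule — branch into !b  //  a.
                      branch 2.1.1.1.2.1 (add !b):
                        × closes — contains both b and !b.
                      branch 2.1.1.1.2.2 (add a):
                        ○ open, literals {a=1, b=1, c=1}.
              branch 2.1.1.2 (add !(!b || a), !c):
                !(!b || a): α-rule — add !!b, !a.
                !(!b == (b && a)): β-rule — branch into !b, !(b && a)  //  !!b, (b && a).
                  branch 2.1.1.2.1 (add !b, !(b && a)):
                    × closes — contains both b and !b.
                  branch 2.1.1.2.2 (add !!b, (b && a)):
                    (b && a): α-rule — add b, a.
                    × closes — contains both a and !a.
          branch 2.1.2 (add (!c || a)):
            ((!b || a) == c): β-rule — branch into (!b || a), c  //  !(!b || a), !c.
              branch 2.1.2.1 (add (!b || a), c):
                (!c || a): β-rule — branch into !c  //  a.
                  branch 2.1.2.1.1 (add !c):
                    × closes — contains both c and !c.
                  branch 2.1.2.1.2 (add a):
                    (!b || a): β-rule — branch into !b  //  a.
                      branch 2.1.2.1.2.1 (add !b):
                        ○ open, literals {a=1, b=0, c=1}.
                      branch 2.1.2.1.2.2 (add a):
                        ○ open, literals {a=1, c=1}.
              branch 2.1.2.2 (add !(!b || a), !c):
                !(!b || a): α-rule — add !!b, !a.
                (!c || a): β-rule — branch into !c  //  a.
                  branch 2.1.2.2.1 (add !c):
                    ○ open, literals {a=0, b=1, c=0}.
                  branch 2.1.2.2.2 (add a):
                    × closes — contains both a and !a.
      branch 2.2 (add !b):
        ((!b == (b && a)) -> (!c || a)): β-rule — branch into !(!b == (b && a))  //  (!c || a).
          branch 2.2.1 (add !(!b == (b && a))):
            !(!b == (b && a)): β-rule — branch into !b, !(b && a)  //  !!b, (b && a).
              branch 2.2.1.1 (add !b, !(b && a)):
                !(b && a): β-rule — branch into !b  //  !a.
                  branch 2.2.1.1.1 (add !b):
                    ○ open, literals {b=0}.
                  branch 2.2.1.1.2 (add !a):
                    ○ open, literals {a=0, b=0}.
              branch 2.2.1.2 (add !!b, (b && a)):
                × closes — contains both b and !b.
          branch 2.2.2 (add (!c || a)):
            (!c || a): β-rule — branch into !c  //  a.
              branch 2.2.2.1 (add !c):
                ○ open, literals {b=0, c=0}.
              branch 2.2.2.2 (add a):
                ○ open, literals {a=1, b=0}.
8 branches closed, 14 open.
Each open branch fixes some atoms; the unmentioned ones are free. Counting distinct full assignments: branch {b=0, c=1} (a) contributes 2 new; branch {a=1, b=0, c=1} (none free) contributes 0 new; branch {b=0} (a, c) contributes 2 new; branch {b=0, c=1} (a) contributes 0 new; branch {a=0, b=0, c=1} (none free) contributes 0 new; branch {a=1, b=0, c=1} (none free) contributes 0 new; branch {a=1, b=1, c=1} (none free) contributes 1 new; branch {a=1, b=0, c=1} (none free) contributes 0 new; branch {a=1, c=1} (b) contributes 0 new; branch {a=0, b=1, c=0} (none free) contributes 1 new; branch {b=0} (a, c) contributes 0 new; branch {a=0, b=0} (c) contributes 0 new; branch {b=0, c=0} (a) contributes 0 new; branch {a=1, b=0} (c) contributes 0 new. Total: 6.

6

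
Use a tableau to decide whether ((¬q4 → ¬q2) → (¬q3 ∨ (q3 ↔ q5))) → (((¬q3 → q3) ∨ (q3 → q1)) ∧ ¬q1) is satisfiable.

Initial set: {(((¬q4 → ¬q2) → (¬q3 ∨ (q3 ↔ q5))) → (((¬q3 → q3) ∨ (q3 → q1)) ∧ ¬q1))}.
(((¬q4 → ¬q2) → (¬q3 ∨ (q3 ↔ q5))) → (((¬q3 → q3) ∨ (q3 → q1)) ∧ ¬q1)): β-rule — branch into ¬((¬q4 → ¬q2) → (¬q3 ∨ (q3 ↔ q5)))  //  (((¬q3 → q3) ∨ (q3 → q1)) ∧ ¬q1).
  branch 1 (add ¬((¬q4 → ¬q2) → (¬q3 ∨ (q3 ↔ q5)))):
    ¬((¬q4 → ¬q2) → (¬q3 ∨ (q3 ↔ q5))): α-rule — add (¬q4 → ¬q2), ¬(¬q3 ∨ (q3 ↔ q5)).
    ¬(¬q3 ∨ (q3 ↔ q5)): α-rule — add ¬¬q3, ¬(q3 ↔ q5).
    (¬q4 → ¬q2): β-rule — branch into ¬¬q4  //  ¬q2.
      branch 1.1 (add ¬¬q4):
        ¬(q3 ↔ q5): β-rule — branch into q3, ¬q5  //  ¬q3, q5.
          branch 1.1.1 (add q3, ¬q5):
            ○ open, literals {q3=T, q4=T, q5=F}.
          branch 1.1.2 (add ¬q3, q5):
            × closes — contains both q3 and ¬q3.
      branch 1.2 (add ¬q2):
        ¬(q3 ↔ q5): β-rule — branch into q3, ¬q5  //  ¬q3, q5.
          branch 1.2.1 (add q3, ¬q5):
            ○ open, literals {q2=F, q3=T, q5=F}.
          branch 1.2.2 (add ¬q3, q5):
            × closes — contains both q3 and ¬q3.
  branch 2 (add (((¬q3 → q3) ∨ (q3 → q1)) ∧ ¬q1)):
    (((¬q3 → q3) ∨ (q3 → q1)) ∧ ¬q1): α-rule — add ((¬q3 → q3) ∨ (q3 → q1)), ¬q1.
    ((¬q3 → q3) ∨ (q3 → q1)): β-rule — branch into (¬q3 → q3)  //  (q3 → q1).
      branch 2.1 (add (¬q3 → q3)):
        (¬q3 → q3): β-rule — branch into ¬¬q3  //  q3.
          branch 2.1.1 (add ¬¬q3):
            ○ open, literals {q1=F, q3=T}.
          branch 2.1.2 (add q3):
            ○ open, literals {q1=F, q3=T}.
      branch 2.2 (add (q3 → q1)):
        (q3 → q1): β-rule — branch into ¬q3  //  q1.
          branch 2.2.1 (add ¬q3):
            ○ open, literals {q1=F, q3=F}.
          branch 2.2.2 (add q1):
            × closes — contains both q1 and ¬q1.
3 branches closed, 5 open.
An open branch gives a satisfying assignment: q3=T, q4=T, q5=F.

Satisfiable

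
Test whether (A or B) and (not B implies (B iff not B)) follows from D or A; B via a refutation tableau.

Initial set: {(D or A); B; not ((A or B) and (not B implies (B iff not B)))}.
(D or A): β-rule — branch into D  //  A.
  branch 1 (add D):
    not ((A or B) and (not B implies (B iff not B))): β-rule — branch into not (A or B)  //  not (not B implies (B iff not B)).
      branch 1.1 (add not (A or B)):
        not (A or B): α-rule — add not A, not B.
        × closes — contains both B and not B.
      branch 1.2 (add not (not B implies (B iff not B))):
        not (not B implies (B iff not B)): α-rule — add not B, not (B iff not B).
        × closes — contains both B and not B.
  branch 2 (add A):
    not ((A or B) and (not B implies (B iff not B))): β-rule — branch into not (A or B)  //  not (not B implies (B iff not B)).
      branch 2.1 (add not (A or B)):
        not (A or B): α-rule — add not A, not B.
        × closes — contains both A and not A.
      branch 2.2 (add not (not B implies (B iff not B))):
        not (not B implies (B iff not B)): α-rule — add not B, not (B iff not B).
        × closes — contains both B and not B.
All 4 branches close.
Every branch closed, so the premises entail the conclusion.

Yes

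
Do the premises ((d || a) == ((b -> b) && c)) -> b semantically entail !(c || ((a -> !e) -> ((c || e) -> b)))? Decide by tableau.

No

Initial set: {(((d || a) == ((b -> b) && c)) -> b); !!(c || ((a -> !e) -> ((c || e) -> b)))}.
(((d || a) == ((b -> b) && c)) -> b): β-rule — branch into !((d || a) == ((b -> b) && c))  //  b.
  branch 1 (add !((d || a) == ((b -> b) && c))):
    !!(c || ((a -> !e) -> ((c || e) -> b))): β-rule — branch into c  //  ((a -> !e) -> ((c || e) -> b)).
      branch 1.1 (add c):
        !((d || a) == ((b -> b) && c)): β-rule — branch into (d || a), !((b -> b) && c)  //  !(d || a), ((b -> b) && c).
          branch 1.1.1 (add (d || a), !((b -> b) && c)):
            (d || a): β-rule — branch into d  //  a.
              branch 1.1.1.1 (add d):
                !((b -> b) && c): β-rule — branch into !(b -> b)  //  !c.
                  branch 1.1.1.1.1 (add !(b -> b)):
                    !(b -> b): α-rule — add b, !b.
                    × closes — contains both b and !b.
                  branch 1.1.1.1.2 (add !c):
                    × closes — contains both c and !c.
              branch 1.1.1.2 (add a):
                !((b -> b) && c): β-rule — branch into !(b -> b)  //  !c.
                  branch 1.1.1.2.1 (add !(b -> b)):
                    !(b -> b): α-rule — add b, !b.
                    × closes — contains both b and !b.
                  branch 1.1.1.2.2 (add !c):
                    × closes — contains both c and !c.
          branch 1.1.2 (add !(d || a), ((b -> b) && c)):
            !(d || a): α-rule — add !d, !a.
            ((b -> b) && c): α-rule — add (b -> b), c.
            (b -> b): β-rule — branch into !b  //  b.
              branch 1.1.2.1 (add !b):
                ○ open, literals {a=F, b=F, c=T, d=F}.
              branch 1.1.2.2 (add b):
                ○ open, literals {a=F, b=T, c=T, d=F}.
      branch 1.2 (add ((a -> !e) -> ((c || e) -> b))):
        !((d || a) == ((b -> b) && c)): β-rule — branch into (d || a), !((b -> b) && c)  //  !(d || a), ((b -> b) && c).
          branch 1.2.1 (add (d || a), !((b -> b) && c)):
            ((a -> !e) -> ((c || e) -> b)): β-rule — branch into !(a -> !e)  //  ((c || e) -> b).
              branch 1.2.1.1 (add !(a -> !e)):
                !(a -> !e): α-rule — add a, !!e.
                (d || a): β-rule — branch into d  //  a.
                  branch 1.2.1.1.1 (add d):
                    !((b -> b) && c): β-rule — branch into !(b -> b)  //  !c.
                      branch 1.2.1.1.1.1 (add !(b -> b)):
                        !(b -> b): α-rule — add b, !b.
                        × closes — contains both b and !b.
                      branch 1.2.1.1.1.2 (add !c):
                        ○ open, literals {a=T, c=F, d=T, e=T}.
                  branch 1.2.1.1.2 (add a):
                    !((b -> b) && c): β-rule — branch into !(b -> b)  //  !c.
                      branch 1.2.1.1.2.1 (add !(b -> b)):
                        !(b -> b): α-rule — add b, !b.
                        × closes — contains both b and !b.
                      branch 1.2.1.1.2.2 (add !c):
                        ○ open, literals {a=T, c=F, e=T}.
              branch 1.2.1.2 (add ((c || e) -> b)):
                (d || a): β-rule — branch into d  //  a.
                  branch 1.2.1.2.1 (add d):
                    !((b -> b) && c): β-rule — branch into !(b -> b)  //  !c.
                      branch 1.2.1.2.1.1 (add !(b -> b)):
                        !(b -> b): α-rule — add b, !b.
                        × closes — contains both b and !b.
                      branch 1.2.1.2.1.2 (add !c):
                        ((c || e) -> b): β-rule — branch into !(c || e)  //  b.
                          branch 1.2.1.2.1.2.1 (add !(c || e)):
                            !(c || e): α-rule — add !c, !e.
                            ○ open, literals {c=F, d=T, e=F}.
                          branch 1.2.1.2.1.2.2 (add b):
                            ○ open, literals {b=T, c=F, d=T}.
                  branch 1.2.1.2.2 (add a):
                    !((b -> b) && c): β-rule — branch into !(b -> b)  //  !c.
                      branch 1.2.1.2.2.1 (add !(b -> b)):
                        !(b -> b): α-rule — add b, !b.
                        × closes — contains both b and !b.
                      branch 1.2.1.2.2.2 (add !c):
                        ((c || e) -> b): β-rule — branch into !(c || e)  //  b.
                          branch 1.2.1.2.2.2.1 (add !(c || e)):
                            !(c || e): α-rule — add !c, !e.
                            ○ open, literals {a=T, c=F, e=F}.
                          branch 1.2.1.2.2.2.2 (add b):
                            ○ open, literals {a=T, b=T, c=F}.
          branch 1.2.2 (add !(d || a), ((b -> b) && c)):
            !(d || a): α-rule — add !d, !a.
            ((b -> b) && c): α-rule — add (b -> b), c.
            ((a -> !e) -> ((c || e) -> b)): β-rule — branch into !(a -> !e)  //  ((c || e) -> b).
              branch 1.2.2.1 (add !(a -> !e)):
                !(a -> !e): α-rule — add a, !!e.
                × closes — contains both a and !a.
              branch 1.2.2.2 (add ((c || e) -> b)):
                (b -> b): β-rule — branch into !b  //  b.
                  branch 1.2.2.2.1 (add !b):
                    ((c || e) -> b): β-rule — branch into !(c || e)  //  b.
                      branch 1.2.2.2.1.1 (add !(c || e)):
                        !(c || e): α-rule — add !c, !e.
                        × closes — contains both c and !c.
                      branch 1.2.2.2.1.2 (add b):
                        × closes — contains both b and !b.
                  branch 1.2.2.2.2 (add b):
                    ((c || e) -> b): β-rule — branch into !(c || e)  //  b.
                      branch 1.2.2.2.2.1 (add !(c || e)):
                        !(c || e): α-rule — add !c, !e.
                        × closes — contains both c and !c.
                      branch 1.2.2.2.2.2 (add b):
                        ○ open, literals {a=F, b=T, c=T, d=F}.
  branch 2 (add b):
    !!(c || ((a -> !e) -> ((c || e) -> b))): β-rule — branch into c  //  ((a -> !e) -> ((c || e) -> b)).
      branch 2.1 (add c):
        ○ open, literals {b=T, c=T}.
      branch 2.2 (add ((a -> !e) -> ((c || e) -> b))):
        ((a -> !e) -> ((c || e) -> b)): β-rule — branch into !(a -> !e)  //  ((c || e) -> b).
          branch 2.2.1 (add !(a -> !e)):
            !(a -> !e): α-rule — add a, !!e.
            ○ open, literals {a=T, b=T, e=T}.
          branch 2.2.2 (add ((c || e) -> b)):
            ((c || e) -> b): β-rule — branch into !(c || e)  //  b.
              branch 2.2.2.1 (add !(c || e)):
                !(c || e): α-rule — add !c, !e.
                ○ open, literals {b=T, c=F, e=F}.
              branch 2.2.2.2 (add b):
                ○ open, literals {b=T}.
12 branches closed, 13 open.
An open branch gives a countermodel: a=F, b=F, c=T, d=F (unmentioned atoms arbitrary); the premises hold there but the conclusion fails.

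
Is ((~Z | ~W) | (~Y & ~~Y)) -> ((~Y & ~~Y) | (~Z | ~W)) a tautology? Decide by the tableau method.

Assume the negation and expand:
Initial set: {~(((~Z | ~W) | (~Y & ~~Y)) -> ((~Y & ~~Y) | (~Z | ~W)))}.
~(((~Z | ~W) | (~Y & ~~Y)) -> ((~Y & ~~Y) | (~Z | ~W))): α-rule — add ((~Z | ~W) | (~Y & ~~Y)), ~((~Y & ~~Y) | (~Z | ~W)).
~((~Y & ~~Y) | (~Z | ~W)): α-rule — add ~(~Y & ~~Y), ~(~Z | ~W).
~(~Z | ~W): α-rule — add ~~Z, ~~W.
((~Z | ~W) | (~Y & ~~Y)): β-rule — branch into (~Z | ~W)  //  (~Y & ~~Y).
  branch 1 (add (~Z | ~W)):
    ~(~Y & ~~Y): β-rule — branch into ~~Y  //  ~~~Y.
      branch 1.1 (add ~~Y):
        (~Z | ~W): β-rule — branch into ~Z  //  ~W.
          branch 1.1.1 (add ~Z):
            × closes — contains both Z and ~Z.
          branch 1.1.2 (add ~W):
            × closes — contains both W and ~W.
      branch 1.2 (add ~~~Y):
        ~~~Y: drop double negation, giving ~Y.
        (~Z | ~W): β-rule — branch into ~Z  //  ~W.
          branch 1.2.1 (add ~Z):
            × closes — contains both Z and ~Z.
          branch 1.2.2 (add ~W):
            × closes — contains both W and ~W.
  branch 2 (add (~Y & ~~Y)):
    (~Y & ~~Y): α-rule — add ~Y, ~~Y.
    ~~Y: drop double negation, giving Y.
    × closes — contains both Y and ~Y.
All 5 branches close.
Every branch closed, so the negation is unsatisfiable and the formula is valid.

Valid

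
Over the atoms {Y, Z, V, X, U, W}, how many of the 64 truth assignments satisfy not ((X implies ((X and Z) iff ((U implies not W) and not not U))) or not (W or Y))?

Initial set: {not ((X implies ((X and Z) iff ((U implies not W) and not not U))) or not (W or Y))}.
not ((X implies ((X and Z) iff ((U implies not W) and not not U))) or not (W or Y)): α-rule — add not (X implies ((X and Z) iff ((U implies not W) and not not U))), not not (W or Y).
not (X implies ((X and Z) iff ((U implies not W) and not not U))): α-rule — add X, not ((X and Z) iff ((U implies not W) and not not U)).
not not (W or Y): β-rule — branch into W  //  Y.
  branch 1 (add W):
    not ((X and Z) iff ((U implies not W) and not not U)): β-rule — branch into (X and Z), not ((U implies not W) and not not U)  //  not (X and Z), ((U implies not W) and not not U).
      branch 1.1 (add (X and Z), not ((U implies not W) and not not U)):
        (X and Z): α-rule — add X, Z.
        not ((U implies not W) and not not U): β-rule — branch into not (U implies not W)  //  not not not U.
          branch 1.1.1 (add not (U implies not W)):
            not (U implies not W): α-rule — add U, not not W.
            ○ open, literals {U=T, W=T, X=T, Z=T}.
          branch 1.1.2 (add not not not U):
            not not not U: drop double negation, giving not U.
            ○ open, literals {U=F, W=T, X=T, Z=T}.
      branch 1.2 (add not (X and Z), ((U implies not W) and not not U)):
        ((U implies not W) and not not U): α-rule — add (U implies not W), not not U.
        not not U: drop double negation, giving U.
        not (X and Z): β-rule — branch into not X  //  not Z.
          branch 1.2.1 (add not X):
            × closes — contains both X and not X.
          branch 1.2.2 (add not Z):
            (U implies not W): β-rule — branch into not U  //  not W.
              branch 1.2.2.1 (add not U):
                × closes — contains both U and not U.
              branch 1.2.2.2 (add not W):
                × closes — contains both W and not W.
  branch 2 (add Y):
    not ((X and Z) iff ((U implies not W) and not not U)): β-rule — branch into (X and Z), not ((U implies not W) and not not U)  //  not (X and Z), ((U implies not W) and not not U).
      branch 2.1 (add (X and Z), not ((U implies not W) and not not U)):
        (X and Z): α-rule — add X, Z.
        not ((U implies not W) and not not U): β-rule — branch into not (U implies not W)  //  not not not U.
          branch 2.1.1 (add not (U implies not W)):
            not (U implies not W): α-rule — add U, not not W.
            ○ open, literals {U=T, W=T, X=T, Y=T, Z=T}.
          branch 2.1.2 (add not not not U):
            not not not U: drop double negation, giving not U.
            ○ open, literals {U=F, X=T, Y=T, Z=T}.
      branch 2.2 (add not (X and Z), ((U implies not W) and not not U)):
        ((U implies not W) and not not U): α-rule — add (U implies not W), not not U.
        not not U: drop double negation, giving U.
        not (X and Z): β-rule — branch into not X  //  not Z.
          branch 2.2.1 (add not X):
            × closes — contains both X and not X.
          branch 2.2.2 (add not Z):
            (U implies not W): β-rule — branch into not U  //  not W.
              branch 2.2.2.1 (add not U):
                × closes — contains both U and not U.
              branch 2.2.2.2 (add not W):
                ○ open, literals {U=T, W=F, X=T, Y=T, Z=F}.
5 branches closed, 5 open.
Each open branch fixes some atoms; the unmentioned ones are free. Counting distinct full assignments: branch {U=T, W=T, X=T, Z=T} (Y, V) contributes 4 new; branch {U=F, W=T, X=T, Z=T} (Y, V) contributes 4 new; branch {U=T, W=T, X=T, Y=T, Z=T} (V) contributes 0 new; branch {U=F, X=T, Y=T, Z=T} (V, W) contributes 2 new; branch {U=T, W=F, X=T, Y=T, Z=F} (V) contributes 2 new. Total: 12.

12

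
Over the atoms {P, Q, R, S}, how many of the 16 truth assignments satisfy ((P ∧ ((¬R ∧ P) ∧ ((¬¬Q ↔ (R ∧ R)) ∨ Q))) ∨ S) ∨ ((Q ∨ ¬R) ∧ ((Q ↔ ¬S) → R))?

13

Initial set: {(((P ∧ ((¬R ∧ P) ∧ ((¬¬Q ↔ (R ∧ R)) ∨ Q))) ∨ S) ∨ ((Q ∨ ¬R) ∧ ((Q ↔ ¬S) → R)))}.
(((P ∧ ((¬R ∧ P) ∧ ((¬¬Q ↔ (R ∧ R)) ∨ Q))) ∨ S) ∨ ((Q ∨ ¬R) ∧ ((Q ↔ ¬S) → R))): β-rule — branch into ((P ∧ ((¬R ∧ P) ∧ ((¬¬Q ↔ (R ∧ R)) ∨ Q))) ∨ S)  //  ((Q ∨ ¬R) ∧ ((Q ↔ ¬S) → R)).
  branch 1 (add ((P ∧ ((¬R ∧ P) ∧ ((¬¬Q ↔ (R ∧ R)) ∨ Q))) ∨ S)):
    ((P ∧ ((¬R ∧ P) ∧ ((¬¬Q ↔ (R ∧ R)) ∨ Q))) ∨ S): β-rule — branch into (P ∧ ((¬R ∧ P) ∧ ((¬¬Q ↔ (R ∧ R)) ∨ Q)))  //  S.
      branch 1.1 (add (P ∧ ((¬R ∧ P) ∧ ((¬¬Q ↔ (R ∧ R)) ∨ Q)))):
        (P ∧ ((¬R ∧ P) ∧ ((¬¬Q ↔ (R ∧ R)) ∨ Q))): α-rule — add P, ((¬R ∧ P) ∧ ((¬¬Q ↔ (R ∧ R)) ∨ Q)).
        ((¬R ∧ P) ∧ ((¬¬Q ↔ (R ∧ R)) ∨ Q)): α-rule — add (¬R ∧ P), ((¬¬Q ↔ (R ∧ R)) ∨ Q).
        (¬R ∧ P): α-rule — add ¬R, P.
        ((¬¬Q ↔ (R ∧ R)) ∨ Q): β-rule — branch into (¬¬Q ↔ (R ∧ R))  //  Q.
          branch 1.1.1 (add (¬¬Q ↔ (R ∧ R))):
            (¬¬Q ↔ (R ∧ R)): β-rule — branch into ¬¬Q, (R ∧ R)  //  ¬¬¬Q, ¬(R ∧ R).
              branch 1.1.1.1 (add ¬¬Q, (R ∧ R)):
                ¬¬Q: drop double negation, giving Q.
                (R ∧ R): α-rule — add R, R.
                × closes — contains both R and ¬R.
              branch 1.1.1.2 (add ¬¬¬Q, ¬(R ∧ R)):
                ¬¬¬Q: drop double negation, giving ¬Q.
                ¬(R ∧ R): β-rule — branch into ¬R  //  ¬R.
                  branch 1.1.1.2.1 (add ¬R):
                    ○ open, literals {P=1, Q=0, R=0}.
                  branch 1.1.1.2.2 (add ¬R):
                    ○ open, literals {P=1, Q=0, R=0}.
          branch 1.1.2 (add Q):
            ○ open, literals {P=1, Q=1, R=0}.
      branch 1.2 (add S):
        ○ open, literals {S=1}.
  branch 2 (add ((Q ∨ ¬R) ∧ ((Q ↔ ¬S) → R))):
    ((Q ∨ ¬R) ∧ ((Q ↔ ¬S) → R)): α-rule — add (Q ∨ ¬R), ((Q ↔ ¬S) → R).
    (Q ∨ ¬R): β-rule — branch into Q  //  ¬R.
      branch 2.1 (add Q):
        ((Q ↔ ¬S) → R): β-rule — branch into ¬(Q ↔ ¬S)  //  R.
          branch 2.1.1 (add ¬(Q ↔ ¬S)):
            ¬(Q ↔ ¬S): β-rule — branch into Q, ¬¬S  //  ¬Q, ¬S.
              branch 2.1.1.1 (add Q, ¬¬S):
                ○ open, literals {Q=1, S=1}.
              branch 2.1.1.2 (add ¬Q, ¬S):
                × closes — contains both Q and ¬Q.
          branch 2.1.2 (add R):
            ○ open, literals {Q=1, R=1}.
      branch 2.2 (add ¬R):
        ((Q ↔ ¬S) → R): β-rule — branch into ¬(Q ↔ ¬S)  //  R.
          branch 2.2.1 (add ¬(Q ↔ ¬S)):
            ¬(Q ↔ ¬S): β-rule — branch into Q, ¬¬S  //  ¬Q, ¬S.
              branch 2.2.1.1 (add Q, ¬¬S):
                ○ open, literals {Q=1, R=0, S=1}.
              branch 2.2.1.2 (add ¬Q, ¬S):
                ○ open, literals {Q=0, R=0, S=0}.
          branch 2.2.2 (add R):
            × closes — contains both R and ¬R.
3 branches closed, 8 open.
Each open branch fixes some atoms; the unmentioned ones are free. Counting distinct full assignments: branch {P=1, Q=0, R=0} (S) contributes 2 new; branch {P=1, Q=0, R=0} (S) contributes 0 new; branch {P=1, Q=1, R=0} (S) contributes 2 new; branch {S=1} (P, Q, R) contributes 6 new; branch {Q=1, S=1} (P, R) contributes 0 new; branch {Q=1, R=1} (P, S) contributes 2 new; branch {Q=1, R=0, S=1} (P) contributes 0 new; branch {Q=0, R=0, S=0} (P) contributes 1 new. Total: 13.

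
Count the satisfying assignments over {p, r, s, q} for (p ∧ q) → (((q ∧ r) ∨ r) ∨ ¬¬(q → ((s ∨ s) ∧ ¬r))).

15

Initial set: {((p ∧ q) → (((q ∧ r) ∨ r) ∨ ¬¬(q → ((s ∨ s) ∧ ¬r))))}.
((p ∧ q) → (((q ∧ r) ∨ r) ∨ ¬¬(q → ((s ∨ s) ∧ ¬r)))): β-rule — branch into ¬(p ∧ q)  //  (((q ∧ r) ∨ r) ∨ ¬¬(q → ((s ∨ s) ∧ ¬r))).
  branch 1 (add ¬(p ∧ q)):
    ¬(p ∧ q): β-rule — branch into ¬p  //  ¬q.
      branch 1.1 (add ¬p):
        ○ open, literals {p=false}.
      branch 1.2 (add ¬q):
        ○ open, literals {q=false}.
  branch 2 (add (((q ∧ r) ∨ r) ∨ ¬¬(q → ((s ∨ s) ∧ ¬r)))):
    (((q ∧ r) ∨ r) ∨ ¬¬(q → ((s ∨ s) ∧ ¬r))): β-rule — branch into ((q ∧ r) ∨ r)  //  ¬¬(q → ((s ∨ s) ∧ ¬r)).
      branch 2.1 (add ((q ∧ r) ∨ r)):
        ((q ∧ r) ∨ r): β-rule — branch into (q ∧ r)  //  r.
          branch 2.1.1 (add (q ∧ r)):
            (q ∧ r): α-rule — add q, r.
            ○ open, literals {q=true, r=true}.
          branch 2.1.2 (add r):
            ○ open, literals {r=true}.
      branch 2.2 (add ¬¬(q → ((s ∨ s) ∧ ¬r))):
        ¬¬(q → ((s ∨ s) ∧ ¬r)): drop double negation, giving (q → ((s ∨ s) ∧ ¬r)).
        (q → ((s ∨ s) ∧ ¬r)): β-rule — branch into ¬q  //  ((s ∨ s) ∧ ¬r).
          branch 2.2.1 (add ¬q):
            ○ open, literals {q=false}.
          branch 2.2.2 (add ((s ∨ s) ∧ ¬r)):
            ((s ∨ s) ∧ ¬r): α-rule — add (s ∨ s), ¬r.
            (s ∨ s): β-rule — branch into s  //  s.
              branch 2.2.2.1 (add s):
                ○ open, literals {r=false, s=true}.
              branch 2.2.2.2 (add s):
                ○ open, literals {r=false, s=true}.
0 branches closed, 7 open.
Each open branch fixes some atoms; the unmentioned ones are free. Counting distinct full assignments: branch {p=false} (r, s, q) contributes 8 new; branch {q=false} (p, r, s) contributes 4 new; branch {q=true, r=true} (p, s) contributes 2 new; branch {r=true} (p, s, q) contributes 0 new; branch {q=false} (p, r, s) contributes 0 new; branch {r=false, s=true} (p, q) contributes 1 new; branch {r=false, s=true} (p, q) contributes 0 new. Total: 15.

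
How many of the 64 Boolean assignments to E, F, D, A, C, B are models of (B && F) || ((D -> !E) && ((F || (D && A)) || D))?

36

Initial set: {T ((B && F) || ((D -> !E) && ((F || (D && A)) || D)))}.
T ((B && F) || ((D -> !E) && ((F || (D && A)) || D))): β-rule — branch into T (B && F)  //  T ((D -> !E) && ((F || (D && A)) || D)).
  branch 1 (add T (B && F)):
    T (B && F): α-rule — add T B, T F.
    ○ open, literals {B=T, F=T}.
  branch 2 (add T ((D -> !E) && ((F || (D && A)) || D))):
    T ((D -> !E) && ((F || (D && A)) || D)): α-rule — add T (D -> !E), T ((F || (D && A)) || D).
    T (D -> !E): β-rule — branch into F D  //  T !E.
      branch 2.1 (add F D):
        T ((F || (D && A)) || D): β-rule — branch into T (F || (D && A))  //  T D.
          branch 2.1.1 (add T (F || (D && A))):
            T (F || (D && A)): β-rule — branch into T F  //  T (D && A).
              branch 2.1.1.1 (add T F):
                ○ open, literals {D=F, F=T}.
              branch 2.1.1.2 (add T (D && A)):
                T (D && A): α-rule — add T D, T A.
                × closes — contains both D and !D.
          branch 2.1.2 (add T D):
            × closes — contains both D and !D.
      branch 2.2 (add T !E):
        T ((F || (D && A)) || D): β-rule — branch into T (F || (D && A))  //  T D.
          branch 2.2.1 (add T (F || (D && A))):
            T (F || (D && A)): β-rule — branch into T F  //  T (D && A).
              branch 2.2.1.1 (add T F):
                ○ open, literals {E=F, F=T}.
              branch 2.2.1.2 (add T (D && A)):
                T (D && A): α-rule — add T D, T A.
                ○ open, literals {A=T, D=T, E=F}.
          branch 2.2.2 (add T D):
            ○ open, literals {D=T, E=F}.
2 branches closed, 5 open.
Each open branch fixes some atoms; the unmentioned ones are free. Counting distinct full assignments: branch {B=T, F=T} (E, D, A, C) contributes 16 new; branch {D=F, F=T} (E, A, C, B) contributes 8 new; branch {E=F, F=T} (D, A, C, B) contributes 4 new; branch {A=T, D=T, E=F} (F, C, B) contributes 4 new; branch {D=T, E=F} (F, A, C, B) contributes 4 new. Total: 36.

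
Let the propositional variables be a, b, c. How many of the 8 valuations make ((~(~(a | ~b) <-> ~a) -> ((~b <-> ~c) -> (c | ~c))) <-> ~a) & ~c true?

Initial set: {(((~(~(a | ~b) <-> ~a) -> ((~b <-> ~c) -> (c | ~c))) <-> ~a) & ~c)}.
(((~(~(a | ~b) <-> ~a) -> ((~b <-> ~c) -> (c | ~c))) <-> ~a) & ~c): α-rule — add ((~(~(a | ~b) <-> ~a) -> ((~b <-> ~c) -> (c | ~c))) <-> ~a), ~c.
((~(~(a | ~b) <-> ~a) -> ((~b <-> ~c) -> (c | ~c))) <-> ~a): β-rule — branch into (~(~(a | ~b) <-> ~a) -> ((~b <-> ~c) -> (c | ~c))), ~a  //  ~(~(~(a | ~b) <-> ~a) -> ((~b <-> ~c) -> (c | ~c))), ~~a.
  branch 1 (add (~(~(a | ~b) <-> ~a) -> ((~b <-> ~c) -> (c | ~c))), ~a):
    (~(~(a | ~b) <-> ~a) -> ((~b <-> ~c) -> (c | ~c))): β-rule — branch into ~~(~(a | ~b) <-> ~a)  //  ((~b <-> ~c) -> (c | ~c)).
      branch 1.1 (add ~~(~(a | ~b) <-> ~a)):
        ~~(~(a | ~b) <-> ~a): β-rule — branch into ~(a | ~b), ~a  //  ~~(a | ~b), ~~a.
          branch 1.1.1 (add ~(a | ~b), ~a):
            ~(a | ~b): α-rule — add ~a, ~~b.
            ○ open, literals {a=false, b=true, c=false}.
          branch 1.1.2 (add ~~(a | ~b), ~~a):
            × closes — contains both a and ~a.
      branch 1.2 (add ((~b <-> ~c) -> (c | ~c))):
        ((~b <-> ~c) -> (c | ~c)): β-rule — branch into ~(~b <-> ~c)  //  (c | ~c).
          branch 1.2.1 (add ~(~b <-> ~c)):
            ~(~b <-> ~c): β-rule — branch into ~b, ~~c  //  ~~b, ~c.
              branch 1.2.1.1 (add ~b, ~~c):
                × closes — contains both c and ~c.
              branch 1.2.1.2 (add ~~b, ~c):
                ○ open, literals {a=false, b=true, c=false}.
          branch 1.2.2 (add (c | ~c)):
            (c | ~c): β-rule — branch into c  //  ~c.
              branch 1.2.2.1 (add c):
                × closes — contains both c and ~c.
              branch 1.2.2.2 (add ~c):
                ○ open, literals {a=false, c=false}.
  branch 2 (add ~(~(~(a | ~b) <-> ~a) -> ((~b <-> ~c) -> (c | ~c))), ~~a):
    ~(~(~(a | ~b) <-> ~a) -> ((~b <-> ~c) -> (c | ~c))): α-rule — add ~(~(a | ~b) <-> ~a), ~((~b <-> ~c) -> (c | ~c)).
    ~((~b <-> ~c) -> (c | ~c)): α-rule — add (~b <-> ~c), ~(c | ~c).
    ~(c | ~c): α-rule — add ~c, ~~c.
    × closes — contains both c and ~c.
4 branches closed, 3 open.
Each open branch fixes some atoms; the unmentioned ones are free. Counting distinct full assignments: branch {a=false, b=true, c=false} (none free) contributes 1 new; branch {a=false, b=true, c=false} (none free) contributes 0 new; branch {a=false, c=false} (b) contributes 1 new. Total: 2.

2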